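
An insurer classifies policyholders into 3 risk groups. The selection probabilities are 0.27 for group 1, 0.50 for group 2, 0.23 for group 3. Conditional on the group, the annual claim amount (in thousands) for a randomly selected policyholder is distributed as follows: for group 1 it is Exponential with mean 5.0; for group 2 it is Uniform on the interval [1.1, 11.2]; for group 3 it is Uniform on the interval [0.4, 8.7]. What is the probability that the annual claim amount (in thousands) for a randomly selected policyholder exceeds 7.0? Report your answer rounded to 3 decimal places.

0.322

Conditional on each group, P(X > 7.0): 1: 0.246597; 2: 0.415842; 3: 0.204819.
By total probability, P(X > 7.0) = 0.27·0.246597 + 0.5·0.415842 + 0.23·0.204819 = 0.32161.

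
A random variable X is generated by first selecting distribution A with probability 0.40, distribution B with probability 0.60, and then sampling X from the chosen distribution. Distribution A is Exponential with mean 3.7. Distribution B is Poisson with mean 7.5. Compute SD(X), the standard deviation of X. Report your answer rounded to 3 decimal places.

Per component, A: μ=3.7, E[X²]=27.38; B: μ=7.5, E[X²]=63.75.
E[X] = 0.4·3.7 + 0.6·7.5 = 5.98.
E[X²] = 0.4·27.38 + 0.6·63.75 = 49.202.
Var(X) = E[X²] − (E[X])² = 49.202 − 35.7604 = 13.4416.
SD(X) = √13.4416 = 3.66628.

3.666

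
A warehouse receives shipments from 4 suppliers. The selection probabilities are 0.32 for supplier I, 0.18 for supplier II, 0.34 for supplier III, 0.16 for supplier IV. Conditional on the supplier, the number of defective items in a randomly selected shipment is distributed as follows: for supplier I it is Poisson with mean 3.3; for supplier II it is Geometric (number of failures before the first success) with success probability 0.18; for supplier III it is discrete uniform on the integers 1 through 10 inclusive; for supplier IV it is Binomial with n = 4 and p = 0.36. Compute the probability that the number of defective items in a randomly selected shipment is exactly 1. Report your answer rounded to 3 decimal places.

0.160

Conditional on each supplier, P(X = 1): I: 0.121714; II: 0.1476; III: 0.1; IV: 0.377487.
By total probability, P(X = 1) = 0.32·0.121714 + 0.18·0.1476 + 0.34·0.1 + 0.16·0.377487 = 0.159915.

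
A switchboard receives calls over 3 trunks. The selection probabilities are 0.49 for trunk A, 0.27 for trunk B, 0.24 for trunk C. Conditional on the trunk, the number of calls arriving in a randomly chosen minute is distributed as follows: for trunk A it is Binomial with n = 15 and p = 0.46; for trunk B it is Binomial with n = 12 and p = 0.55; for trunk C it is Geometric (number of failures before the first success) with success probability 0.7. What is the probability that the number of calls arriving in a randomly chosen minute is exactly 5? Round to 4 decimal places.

Conditional on each trunk, P(X = 5): A: 0.130401; B: 0.148945; C: 0.001701.
By total probability, P(X = 5) = 0.49·0.130401 + 0.27·0.148945 + 0.24·0.001701 = 0.10452.

0.1045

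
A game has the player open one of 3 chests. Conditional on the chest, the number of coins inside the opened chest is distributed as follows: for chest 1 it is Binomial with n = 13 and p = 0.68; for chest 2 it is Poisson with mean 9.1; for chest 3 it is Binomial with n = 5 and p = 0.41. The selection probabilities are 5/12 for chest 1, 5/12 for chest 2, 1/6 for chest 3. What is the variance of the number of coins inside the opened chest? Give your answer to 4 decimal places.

Per component, 1: μ=8.84, E[X²]=80.9744; 2: μ=9.1, E[X²]=91.91; 3: μ=2.05, E[X²]=5.412.
E[X] = 0.416667·8.84 + 0.416667·9.1 + 0.166667·2.05 = 7.81667.
E[X²] = 0.416667·80.9744 + 0.416667·91.91 + 0.166667·5.412 = 72.9372.
Var(X) = E[X²] − (E[X])² = 72.9372 − 61.1003 = 11.8369.

11.8369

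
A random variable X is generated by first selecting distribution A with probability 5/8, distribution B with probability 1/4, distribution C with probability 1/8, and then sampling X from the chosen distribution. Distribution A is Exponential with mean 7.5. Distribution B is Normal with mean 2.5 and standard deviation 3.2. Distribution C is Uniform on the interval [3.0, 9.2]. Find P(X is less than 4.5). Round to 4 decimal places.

Conditional on each component, P(X < 4.5): A: 0.451188; B: 0.734014; C: 0.241935.
By total probability, P(X < 4.5) = 0.625·0.451188 + 0.25·0.734014 + 0.125·0.241935 = 0.495738.

0.4957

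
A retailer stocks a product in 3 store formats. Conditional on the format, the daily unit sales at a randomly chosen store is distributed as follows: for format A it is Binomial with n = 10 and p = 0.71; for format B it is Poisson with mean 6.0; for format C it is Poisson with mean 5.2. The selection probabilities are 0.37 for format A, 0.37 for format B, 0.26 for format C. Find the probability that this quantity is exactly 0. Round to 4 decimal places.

Conditional on each format, P(X = 0): A: 4.20707e-06; B: 0.00247875; C: 0.00551656.
By total probability, P(X = 0) = 0.37·4.20707e-06 + 0.37·0.00247875 + 0.26·0.00551656 = 0.002353.

0.0024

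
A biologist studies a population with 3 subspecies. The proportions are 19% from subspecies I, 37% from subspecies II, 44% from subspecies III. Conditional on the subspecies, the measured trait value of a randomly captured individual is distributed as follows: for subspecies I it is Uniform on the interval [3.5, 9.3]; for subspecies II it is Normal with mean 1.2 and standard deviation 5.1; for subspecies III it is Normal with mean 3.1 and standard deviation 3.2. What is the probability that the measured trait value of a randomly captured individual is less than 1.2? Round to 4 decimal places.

0.3066

Conditional on each subspecies, P(X < 1.2): I: 0; II: 0.5; III: 0.27634.
By total probability, P(X < 1.2) = 0.19·0 + 0.37·0.5 + 0.44·0.27634 = 0.306589.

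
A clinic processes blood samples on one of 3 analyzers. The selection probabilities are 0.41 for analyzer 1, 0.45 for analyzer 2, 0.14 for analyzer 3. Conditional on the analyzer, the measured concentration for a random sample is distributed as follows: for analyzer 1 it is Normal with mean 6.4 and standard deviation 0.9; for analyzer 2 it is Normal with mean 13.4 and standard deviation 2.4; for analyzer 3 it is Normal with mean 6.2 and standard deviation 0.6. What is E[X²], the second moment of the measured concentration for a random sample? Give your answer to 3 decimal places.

For each component E[X²] = Var + (mean)², giving 1: 41.77; 2: 185.32; 3: 38.8.
Overall E[X²] = 0.41·41.77 + 0.45·185.32 + 0.14·38.8 = 105.952.

105.952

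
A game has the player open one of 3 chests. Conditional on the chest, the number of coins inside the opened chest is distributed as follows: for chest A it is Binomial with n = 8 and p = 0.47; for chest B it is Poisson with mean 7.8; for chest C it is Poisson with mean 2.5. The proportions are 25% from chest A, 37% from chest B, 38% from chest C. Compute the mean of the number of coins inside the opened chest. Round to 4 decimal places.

Component means — A: 3.76; B: 7.8; C: 2.5.
E[X] = 0.25·3.76 + 0.37·7.8 + 0.38·2.5 = 4.776.

4.7760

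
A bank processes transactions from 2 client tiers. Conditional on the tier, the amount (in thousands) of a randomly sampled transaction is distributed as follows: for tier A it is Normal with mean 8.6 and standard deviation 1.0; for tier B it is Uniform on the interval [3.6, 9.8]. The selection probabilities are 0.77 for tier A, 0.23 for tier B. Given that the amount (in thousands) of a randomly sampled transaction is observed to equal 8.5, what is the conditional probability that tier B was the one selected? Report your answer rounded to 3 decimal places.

0.108

Likelihoods f(8.5 | ·): A: 0.396953; B: 0.16129.
Posterior ∝ prior × likelihood. Numerator for B: 0.23·0.16129 = 0.0370968.
Normalizing constant: 0.77·0.396953 + 0.23·0.16129 = 0.34275.
P(B | observation) = 0.0370968 / 0.34275 = 0.108233.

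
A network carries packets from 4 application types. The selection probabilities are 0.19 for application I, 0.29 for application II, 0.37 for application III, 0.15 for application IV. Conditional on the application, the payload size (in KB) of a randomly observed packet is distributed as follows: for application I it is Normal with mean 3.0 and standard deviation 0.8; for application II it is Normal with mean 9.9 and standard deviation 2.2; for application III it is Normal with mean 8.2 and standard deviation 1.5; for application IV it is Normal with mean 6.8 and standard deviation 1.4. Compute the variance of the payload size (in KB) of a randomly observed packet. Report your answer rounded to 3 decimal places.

Per component, I: μ=3, E[X²]=9.64; II: μ=9.9, E[X²]=102.85; III: μ=8.2, E[X²]=69.49; IV: μ=6.8, E[X²]=48.2.
E[X] = 0.19·3 + 0.29·9.9 + 0.37·8.2 + 0.15·6.8 = 7.495.
E[X²] = 0.19·9.64 + 0.29·102.85 + 0.37·69.49 + 0.15·48.2 = 64.5994.
Var(X) = E[X²] − (E[X])² = 64.5994 − 56.175 = 8.42437.

8.424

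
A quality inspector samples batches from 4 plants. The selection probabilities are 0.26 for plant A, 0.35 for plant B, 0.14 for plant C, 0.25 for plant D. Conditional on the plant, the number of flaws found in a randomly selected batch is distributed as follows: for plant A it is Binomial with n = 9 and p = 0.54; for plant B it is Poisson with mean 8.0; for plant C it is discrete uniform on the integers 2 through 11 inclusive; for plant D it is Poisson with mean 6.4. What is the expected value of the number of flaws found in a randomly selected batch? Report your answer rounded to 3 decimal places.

Component means — A: 4.86; B: 8; C: 6.5; D: 6.4.
E[X] = 0.26·4.86 + 0.35·8 + 0.14·6.5 + 0.25·6.4 = 6.5736.

6.574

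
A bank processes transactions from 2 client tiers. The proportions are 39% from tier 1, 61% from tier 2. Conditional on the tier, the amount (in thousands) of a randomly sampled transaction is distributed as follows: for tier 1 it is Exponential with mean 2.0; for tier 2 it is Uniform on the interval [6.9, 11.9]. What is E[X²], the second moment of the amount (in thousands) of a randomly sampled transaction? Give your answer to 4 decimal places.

For each component E[X²] = Var + (mean)², giving 1: 8; 2: 90.4433.
Overall E[X²] = 0.39·8 + 0.61·90.4433 = 58.2904.

58.2904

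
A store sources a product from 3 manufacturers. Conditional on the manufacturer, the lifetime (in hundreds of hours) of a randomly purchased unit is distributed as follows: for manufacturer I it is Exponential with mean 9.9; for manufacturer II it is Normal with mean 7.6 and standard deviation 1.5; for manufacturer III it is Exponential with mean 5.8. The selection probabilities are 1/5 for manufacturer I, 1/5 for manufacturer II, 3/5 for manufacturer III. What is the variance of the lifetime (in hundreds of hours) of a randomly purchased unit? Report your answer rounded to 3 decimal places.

Per component, I: μ=9.9, E[X²]=196.02; II: μ=7.6, E[X²]=60.01; III: μ=5.8, E[X²]=67.28.
E[X] = 0.2·9.9 + 0.2·7.6 + 0.6·5.8 = 6.98.
E[X²] = 0.2·196.02 + 0.2·60.01 + 0.6·67.28 = 91.574.
Var(X) = E[X²] − (E[X])² = 91.574 − 48.7204 = 42.8536.

42.854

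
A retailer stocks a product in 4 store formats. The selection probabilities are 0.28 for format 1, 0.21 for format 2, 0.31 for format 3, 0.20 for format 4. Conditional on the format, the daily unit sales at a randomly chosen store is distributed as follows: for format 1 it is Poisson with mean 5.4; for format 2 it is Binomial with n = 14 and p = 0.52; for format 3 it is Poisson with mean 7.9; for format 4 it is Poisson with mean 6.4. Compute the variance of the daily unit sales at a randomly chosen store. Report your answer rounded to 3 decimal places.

Per component, 1: μ=5.4, E[X²]=34.56; 2: μ=7.28, E[X²]=56.4928; 3: μ=7.9, E[X²]=70.31; 4: μ=6.4, E[X²]=47.36.
E[X] = 0.28·5.4 + 0.21·7.28 + 0.31·7.9 + 0.2·6.4 = 6.7698.
E[X²] = 0.28·34.56 + 0.21·56.4928 + 0.31·70.31 + 0.2·47.36 = 52.8084.
Var(X) = E[X²] − (E[X])² = 52.8084 − 45.8302 = 6.9782.

6.978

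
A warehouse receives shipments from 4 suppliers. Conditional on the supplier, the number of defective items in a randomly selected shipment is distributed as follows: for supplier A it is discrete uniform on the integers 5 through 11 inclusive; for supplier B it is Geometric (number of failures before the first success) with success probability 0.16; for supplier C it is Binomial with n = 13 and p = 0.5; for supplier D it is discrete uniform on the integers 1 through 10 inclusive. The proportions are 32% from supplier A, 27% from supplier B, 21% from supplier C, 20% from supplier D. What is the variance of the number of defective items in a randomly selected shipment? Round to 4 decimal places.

13.8104

Per component, A: μ=8, E[X²]=68; B: μ=5.25, E[X²]=60.375; C: μ=6.5, E[X²]=45.5; D: μ=5.5, E[X²]=38.5.
E[X] = 0.32·8 + 0.27·5.25 + 0.21·6.5 + 0.2·5.5 = 6.4425.
E[X²] = 0.32·68 + 0.27·60.375 + 0.21·45.5 + 0.2·38.5 = 55.3163.
Var(X) = E[X²] − (E[X])² = 55.3163 − 41.5058 = 13.8104.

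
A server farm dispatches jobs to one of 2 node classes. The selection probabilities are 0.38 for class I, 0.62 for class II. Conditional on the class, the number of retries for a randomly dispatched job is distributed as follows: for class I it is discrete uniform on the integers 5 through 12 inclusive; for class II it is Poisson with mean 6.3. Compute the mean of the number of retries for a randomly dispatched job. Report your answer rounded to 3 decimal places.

Component means — I: 8.5; II: 6.3.
E[X] = 0.38·8.5 + 0.62·6.3 = 7.136.

7.136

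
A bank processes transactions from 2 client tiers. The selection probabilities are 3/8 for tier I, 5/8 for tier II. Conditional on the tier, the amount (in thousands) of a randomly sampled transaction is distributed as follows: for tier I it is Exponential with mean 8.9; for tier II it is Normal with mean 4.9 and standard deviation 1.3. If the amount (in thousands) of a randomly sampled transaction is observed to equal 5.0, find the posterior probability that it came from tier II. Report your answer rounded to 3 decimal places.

0.888

Likelihoods f(5.0 | ·): I: 0.0640655; II: 0.305972.
Posterior ∝ prior × likelihood. Numerator for II: 0.625·0.305972 = 0.191233.
Normalizing constant: 0.375·0.0640655 + 0.625·0.305972 = 0.215257.
P(II | observation) = 0.191233 / 0.215257 = 0.888391.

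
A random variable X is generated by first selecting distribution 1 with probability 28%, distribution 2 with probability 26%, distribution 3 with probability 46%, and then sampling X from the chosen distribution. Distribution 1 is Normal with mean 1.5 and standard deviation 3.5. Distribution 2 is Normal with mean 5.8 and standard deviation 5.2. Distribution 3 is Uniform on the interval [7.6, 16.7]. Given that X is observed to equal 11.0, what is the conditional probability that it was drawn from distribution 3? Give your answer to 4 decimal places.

Likelihoods f(11.0 | ·): 1: 0.00286446; 2: 0.0465328; 3: 0.10989.
Posterior ∝ prior × likelihood. Numerator for 3: 0.46·0.10989 = 0.0505495.
Normalizing constant: 0.28·0.00286446 + 0.26·0.0465328 + 0.46·0.10989 = 0.06345.
P(3 | observation) = 0.0505495 / 0.06345 = 0.796681.

0.7967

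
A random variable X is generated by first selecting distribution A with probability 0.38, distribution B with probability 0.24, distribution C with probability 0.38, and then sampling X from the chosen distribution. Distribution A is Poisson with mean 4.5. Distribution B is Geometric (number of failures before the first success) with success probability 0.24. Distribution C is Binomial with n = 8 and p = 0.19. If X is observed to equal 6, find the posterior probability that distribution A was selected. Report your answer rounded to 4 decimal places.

Likelihoods P(X=6 | ·): A: 0.12812; B: 0.046248; C: 0.00086427.
Posterior ∝ prior × likelihood. Numerator for A: 0.38·0.12812 = 0.0486857.
Normalizing constant: 0.38·0.12812 + 0.24·0.046248 + 0.38·0.00086427 = 0.0601136.
P(A | observation) = 0.0486857 / 0.0601136 = 0.809894.

0.8099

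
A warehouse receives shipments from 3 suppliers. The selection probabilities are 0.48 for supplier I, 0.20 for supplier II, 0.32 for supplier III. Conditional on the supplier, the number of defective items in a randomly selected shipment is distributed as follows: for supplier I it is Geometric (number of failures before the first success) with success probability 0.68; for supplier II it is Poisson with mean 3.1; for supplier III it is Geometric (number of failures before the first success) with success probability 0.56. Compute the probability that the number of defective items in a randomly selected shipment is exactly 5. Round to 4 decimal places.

Conditional on each supplier, P(X = 5): I: 0.0022817; II: 0.107477; III: 0.00923531.
By total probability, P(X = 5) = 0.48·0.0022817 + 0.2·0.107477 + 0.32·0.00923531 = 0.0255459.

0.0255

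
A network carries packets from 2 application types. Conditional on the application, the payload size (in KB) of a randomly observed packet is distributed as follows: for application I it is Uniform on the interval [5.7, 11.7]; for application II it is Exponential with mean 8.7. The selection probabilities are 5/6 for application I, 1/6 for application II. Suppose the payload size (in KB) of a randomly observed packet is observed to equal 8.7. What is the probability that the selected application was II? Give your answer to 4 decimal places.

0.0483

Likelihoods f(8.7 | ·): I: 0.166667; II: 0.042285.
Posterior ∝ prior × likelihood. Numerator for II: 0.166667·0.042285 = 0.0070475.
Normalizing constant: 0.833333·0.166667 + 0.166667·0.042285 = 0.145936.
P(II | observation) = 0.0070475 / 0.145936 = 0.0482916.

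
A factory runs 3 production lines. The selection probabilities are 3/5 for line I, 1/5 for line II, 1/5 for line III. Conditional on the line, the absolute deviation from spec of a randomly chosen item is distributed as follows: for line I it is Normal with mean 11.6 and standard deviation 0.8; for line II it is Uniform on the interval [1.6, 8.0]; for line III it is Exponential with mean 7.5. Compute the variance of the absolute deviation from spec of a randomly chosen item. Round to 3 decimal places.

Per component, I: μ=11.6, E[X²]=135.2; II: μ=4.8, E[X²]=26.4533; III: μ=7.5, E[X²]=112.5.
E[X] = 0.6·11.6 + 0.2·4.8 + 0.2·7.5 = 9.42.
E[X²] = 0.6·135.2 + 0.2·26.4533 + 0.2·112.5 = 108.911.
Var(X) = E[X²] − (E[X])² = 108.911 − 88.7364 = 20.1743.

20.174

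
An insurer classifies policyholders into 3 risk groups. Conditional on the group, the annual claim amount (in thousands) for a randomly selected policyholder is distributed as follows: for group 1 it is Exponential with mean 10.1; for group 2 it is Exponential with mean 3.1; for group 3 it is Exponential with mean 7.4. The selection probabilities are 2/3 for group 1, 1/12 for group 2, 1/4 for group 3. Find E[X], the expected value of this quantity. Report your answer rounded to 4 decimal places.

8.8417

Component means — 1: 10.1; 2: 3.1; 3: 7.4.
E[X] = 0.666667·10.1 + 0.0833333·3.1 + 0.25·7.4 = 8.84167.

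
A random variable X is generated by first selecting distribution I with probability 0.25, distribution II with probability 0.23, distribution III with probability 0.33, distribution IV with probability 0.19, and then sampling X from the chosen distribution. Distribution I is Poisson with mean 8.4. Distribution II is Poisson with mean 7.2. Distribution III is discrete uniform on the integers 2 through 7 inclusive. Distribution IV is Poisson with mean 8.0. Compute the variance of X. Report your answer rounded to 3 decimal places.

Per component, I: μ=8.4, E[X²]=78.96; II: μ=7.2, E[X²]=59.04; III: μ=4.5, E[X²]=23.1667; IV: μ=8, E[X²]=72.
E[X] = 0.25·8.4 + 0.23·7.2 + 0.33·4.5 + 0.19·8 = 6.761.
E[X²] = 0.25·78.96 + 0.23·59.04 + 0.33·23.1667 + 0.19·72 = 54.6442.
Var(X) = E[X²] − (E[X])² = 54.6442 − 45.7111 = 8.93308.

8.933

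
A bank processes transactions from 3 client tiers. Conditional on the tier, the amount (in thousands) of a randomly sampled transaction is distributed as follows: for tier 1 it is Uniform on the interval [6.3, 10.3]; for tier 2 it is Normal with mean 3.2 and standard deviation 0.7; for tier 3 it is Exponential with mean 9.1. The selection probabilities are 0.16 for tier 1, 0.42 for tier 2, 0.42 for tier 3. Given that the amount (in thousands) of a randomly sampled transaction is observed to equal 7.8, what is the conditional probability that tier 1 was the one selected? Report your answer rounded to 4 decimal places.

Likelihoods f(7.8 | ·): 1: 0.25; 2: 2.39109e-10; 3: 0.0466344.
Posterior ∝ prior × likelihood. Numerator for 1: 0.16·0.25 = 0.04.
Normalizing constant: 0.16·0.25 + 0.42·2.39109e-10 + 0.42·0.0466344 = 0.0595864.
P(1 | observation) = 0.04 / 0.0595864 = 0.671294.

0.6713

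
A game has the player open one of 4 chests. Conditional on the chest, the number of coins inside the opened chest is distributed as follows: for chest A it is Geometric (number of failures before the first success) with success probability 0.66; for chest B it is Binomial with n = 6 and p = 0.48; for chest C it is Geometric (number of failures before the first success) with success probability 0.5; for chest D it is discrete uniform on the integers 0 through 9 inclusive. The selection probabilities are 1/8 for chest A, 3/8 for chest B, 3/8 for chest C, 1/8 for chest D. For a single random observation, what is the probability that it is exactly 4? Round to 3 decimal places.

0.106

Conditional on each chest, P(X = 4): A: 0.00881982; B: 0.215309; C: 0.03125; D: 0.1.
By total probability, P(X = 4) = 0.125·0.00881982 + 0.375·0.215309 + 0.375·0.03125 + 0.125·0.1 = 0.106062.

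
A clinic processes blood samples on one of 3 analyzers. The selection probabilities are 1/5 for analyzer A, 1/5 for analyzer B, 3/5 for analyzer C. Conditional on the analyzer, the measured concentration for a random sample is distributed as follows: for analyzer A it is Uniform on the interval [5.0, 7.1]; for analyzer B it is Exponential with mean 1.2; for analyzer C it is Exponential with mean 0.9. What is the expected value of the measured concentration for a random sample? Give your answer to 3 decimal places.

1.990

Component means — A: 6.05; B: 1.2; C: 0.9.
E[X] = 0.2·6.05 + 0.2·1.2 + 0.6·0.9 = 1.99.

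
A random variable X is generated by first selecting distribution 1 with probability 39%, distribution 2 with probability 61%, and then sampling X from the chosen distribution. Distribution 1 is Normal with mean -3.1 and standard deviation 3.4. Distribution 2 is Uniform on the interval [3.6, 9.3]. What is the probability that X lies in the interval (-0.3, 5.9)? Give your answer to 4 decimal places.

0.3245

Conditional on each component, P(-0.3 < X < 5.9): 1: 0.201044; 2: 0.403509.
By total probability, P(-0.3 < X < 5.9) = 0.39·0.201044 + 0.61·0.403509 = 0.324547.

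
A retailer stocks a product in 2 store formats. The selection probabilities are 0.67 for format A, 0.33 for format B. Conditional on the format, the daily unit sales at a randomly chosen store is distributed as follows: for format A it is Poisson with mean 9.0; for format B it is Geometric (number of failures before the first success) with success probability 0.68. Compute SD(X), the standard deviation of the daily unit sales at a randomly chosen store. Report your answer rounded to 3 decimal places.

4.727

Per component, A: μ=9, E[X²]=90; B: μ=0.470588, E[X²]=0.913495.
E[X] = 0.67·9 + 0.33·0.470588 = 6.18529.
E[X²] = 0.67·90 + 0.33·0.913495 = 60.6015.
Var(X) = E[X²] − (E[X])² = 60.6015 − 38.2579 = 22.3436.
SD(X) = √22.3436 = 4.7269.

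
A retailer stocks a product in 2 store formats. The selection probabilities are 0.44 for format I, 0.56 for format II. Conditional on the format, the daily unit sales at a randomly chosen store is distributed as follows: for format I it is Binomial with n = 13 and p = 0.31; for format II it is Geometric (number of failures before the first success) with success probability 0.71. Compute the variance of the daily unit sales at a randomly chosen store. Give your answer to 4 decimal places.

Per component, I: μ=4.03, E[X²]=19.0216; II: μ=0.408451, E[X²]=0.742115.
E[X] = 0.44·4.03 + 0.56·0.408451 = 2.00193.
E[X²] = 0.44·19.0216 + 0.56·0.742115 = 8.78509.
Var(X) = E[X²] − (E[X])² = 8.78509 − 4.00773 = 4.77735.

4.7774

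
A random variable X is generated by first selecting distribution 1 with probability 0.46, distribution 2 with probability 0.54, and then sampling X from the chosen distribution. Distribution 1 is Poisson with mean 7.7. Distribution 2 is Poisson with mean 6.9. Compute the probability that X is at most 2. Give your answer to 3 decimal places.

0.025

Conditional on each component, P(X ≤ 2): 1: 0.0173637; 2: 0.0319518.
By total probability, P(X ≤ 2) = 0.46·0.0173637 + 0.54·0.0319518 = 0.0252413.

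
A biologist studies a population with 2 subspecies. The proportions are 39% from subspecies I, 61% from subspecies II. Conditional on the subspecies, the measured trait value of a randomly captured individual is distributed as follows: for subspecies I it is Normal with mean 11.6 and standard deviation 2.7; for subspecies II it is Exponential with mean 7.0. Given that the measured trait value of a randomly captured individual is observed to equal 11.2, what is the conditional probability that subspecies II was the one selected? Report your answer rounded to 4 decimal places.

Likelihoods f(11.2 | ·): I: 0.146144; II: 0.0288424.
Posterior ∝ prior × likelihood. Numerator for II: 0.61·0.0288424 = 0.0175938.
Normalizing constant: 0.39·0.146144 + 0.61·0.0288424 = 0.0745899.
P(II | observation) = 0.0175938 / 0.0745899 = 0.235874.

0.2359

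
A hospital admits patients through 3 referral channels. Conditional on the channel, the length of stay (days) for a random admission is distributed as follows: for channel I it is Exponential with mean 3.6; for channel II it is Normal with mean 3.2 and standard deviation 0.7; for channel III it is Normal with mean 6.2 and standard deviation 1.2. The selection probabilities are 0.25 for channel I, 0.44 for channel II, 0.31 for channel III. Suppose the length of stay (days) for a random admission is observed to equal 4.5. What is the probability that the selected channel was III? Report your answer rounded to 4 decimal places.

0.3690

Likelihoods f(4.5 | ·): I: 0.0795847; II: 0.101596; III: 0.121878.
Posterior ∝ prior × likelihood. Numerator for III: 0.31·0.121878 = 0.0377823.
Normalizing constant: 0.25·0.0795847 + 0.44·0.101596 + 0.31·0.121878 = 0.102381.
P(III | observation) = 0.0377823 / 0.102381 = 0.369037.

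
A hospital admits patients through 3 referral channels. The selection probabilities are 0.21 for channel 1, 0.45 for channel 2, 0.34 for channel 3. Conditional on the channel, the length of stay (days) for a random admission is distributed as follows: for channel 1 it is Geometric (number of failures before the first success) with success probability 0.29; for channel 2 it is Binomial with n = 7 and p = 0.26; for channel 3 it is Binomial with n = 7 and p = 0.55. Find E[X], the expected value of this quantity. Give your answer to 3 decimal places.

Component means — 1: 2.44828; 2: 1.82; 3: 3.85.
E[X] = 0.21·2.44828 + 0.45·1.82 + 0.34·3.85 = 2.64214.

2.642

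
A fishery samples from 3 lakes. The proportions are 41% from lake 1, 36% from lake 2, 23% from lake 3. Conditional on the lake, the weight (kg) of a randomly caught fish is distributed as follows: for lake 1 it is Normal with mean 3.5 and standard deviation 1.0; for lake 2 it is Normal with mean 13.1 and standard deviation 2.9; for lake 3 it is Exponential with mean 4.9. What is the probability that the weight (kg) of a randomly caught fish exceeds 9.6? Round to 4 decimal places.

0.3515

Conditional on each lake, P(X > 9.6): 1: 5.30342e-10; 2: 0.886264; 3: 0.140973.
By total probability, P(X > 9.6) = 0.41·5.30342e-10 + 0.36·0.886264 + 0.23·0.140973 = 0.351479.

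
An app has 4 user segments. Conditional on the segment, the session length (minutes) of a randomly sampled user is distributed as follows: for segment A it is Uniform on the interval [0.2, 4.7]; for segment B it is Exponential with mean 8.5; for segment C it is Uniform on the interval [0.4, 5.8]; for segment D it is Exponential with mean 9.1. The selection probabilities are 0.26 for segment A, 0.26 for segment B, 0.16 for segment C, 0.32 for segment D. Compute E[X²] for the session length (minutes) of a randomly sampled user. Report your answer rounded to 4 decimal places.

For each component E[X²] = Var + (mean)², giving A: 7.69; B: 144.5; C: 12.04; D: 165.62.
Overall E[X²] = 0.26·7.69 + 0.26·144.5 + 0.16·12.04 + 0.32·165.62 = 94.4942.

94.4942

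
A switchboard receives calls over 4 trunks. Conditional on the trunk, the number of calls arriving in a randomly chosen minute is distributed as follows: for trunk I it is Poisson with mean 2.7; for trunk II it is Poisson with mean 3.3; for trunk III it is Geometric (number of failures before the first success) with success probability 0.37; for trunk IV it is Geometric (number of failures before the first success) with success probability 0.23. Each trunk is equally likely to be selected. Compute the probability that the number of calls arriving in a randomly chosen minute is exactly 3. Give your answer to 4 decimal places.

Conditional on each trunk, P(X = 3): I: 0.220468; II: 0.220912; III: 0.0925174; IV: 0.105003.
By total probability, P(X = 3) = 0.25·0.220468 + 0.25·0.220912 + 0.25·0.0925174 + 0.25·0.105003 = 0.159725.

0.1597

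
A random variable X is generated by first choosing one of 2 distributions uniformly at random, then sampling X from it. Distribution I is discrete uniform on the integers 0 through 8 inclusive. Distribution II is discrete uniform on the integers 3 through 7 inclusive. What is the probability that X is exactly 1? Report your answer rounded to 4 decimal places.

0.0556

Conditional on each component, P(X = 1): I: 0.111111; II: 0.
By total probability, P(X = 1) = 0.5·0.111111 + 0.5·0 = 0.0555556.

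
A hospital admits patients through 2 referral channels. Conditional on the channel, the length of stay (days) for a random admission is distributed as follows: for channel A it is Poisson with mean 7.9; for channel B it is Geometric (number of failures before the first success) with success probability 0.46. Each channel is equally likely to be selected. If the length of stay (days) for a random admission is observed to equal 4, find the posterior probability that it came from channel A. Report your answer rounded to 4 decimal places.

0.6060

Likelihoods P(X=4 | ·): A: 0.0601687; B: 0.0391141.
Posterior ∝ prior × likelihood. Numerator for A: 0.5·0.0601687 = 0.0300844.
Normalizing constant: 0.5·0.0601687 + 0.5·0.0391141 = 0.0496414.
P(A | observation) = 0.0300844 / 0.0496414 = 0.606034.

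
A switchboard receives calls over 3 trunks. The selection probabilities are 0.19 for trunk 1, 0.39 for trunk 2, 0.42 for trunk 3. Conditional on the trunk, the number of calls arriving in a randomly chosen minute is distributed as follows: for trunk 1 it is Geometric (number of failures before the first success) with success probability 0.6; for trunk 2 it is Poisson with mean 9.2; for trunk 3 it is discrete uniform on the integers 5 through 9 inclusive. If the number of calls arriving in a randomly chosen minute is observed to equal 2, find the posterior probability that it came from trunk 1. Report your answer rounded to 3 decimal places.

Likelihoods P(X=2 | ·): 1: 0.096; 2: 0.00427599; 3: 0.
Posterior ∝ prior × likelihood. Numerator for 1: 0.19·0.096 = 0.01824.
Normalizing constant: 0.19·0.096 + 0.39·0.00427599 + 0.42·0 = 0.0199076.
P(1 | observation) = 0.01824 / 0.0199076 = 0.916231.

0.916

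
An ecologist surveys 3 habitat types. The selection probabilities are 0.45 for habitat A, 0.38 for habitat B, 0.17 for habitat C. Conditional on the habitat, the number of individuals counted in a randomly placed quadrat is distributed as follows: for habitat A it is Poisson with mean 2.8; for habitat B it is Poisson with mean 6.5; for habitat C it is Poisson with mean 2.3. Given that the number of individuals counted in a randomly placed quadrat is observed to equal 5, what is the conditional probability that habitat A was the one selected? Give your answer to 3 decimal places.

Likelihoods P(X=5 | ·): A: 0.0872136; B: 0.145369; C: 0.053775.
Posterior ∝ prior × likelihood. Numerator for A: 0.45·0.0872136 = 0.0392461.
Normalizing constant: 0.45·0.0872136 + 0.38·0.145369 + 0.17·0.053775 = 0.103628.
P(A | observation) = 0.0392461 / 0.103628 = 0.378721.

0.379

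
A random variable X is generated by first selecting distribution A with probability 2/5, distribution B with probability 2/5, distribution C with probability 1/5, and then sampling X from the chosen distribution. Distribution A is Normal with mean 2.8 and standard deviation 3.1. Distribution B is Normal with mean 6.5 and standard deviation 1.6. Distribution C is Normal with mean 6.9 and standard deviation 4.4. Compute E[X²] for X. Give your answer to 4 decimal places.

For each component E[X²] = Var + (mean)², giving A: 17.45; B: 44.81; C: 66.97.
Overall E[X²] = 0.4·17.45 + 0.4·44.81 + 0.2·66.97 = 38.298.

38.2980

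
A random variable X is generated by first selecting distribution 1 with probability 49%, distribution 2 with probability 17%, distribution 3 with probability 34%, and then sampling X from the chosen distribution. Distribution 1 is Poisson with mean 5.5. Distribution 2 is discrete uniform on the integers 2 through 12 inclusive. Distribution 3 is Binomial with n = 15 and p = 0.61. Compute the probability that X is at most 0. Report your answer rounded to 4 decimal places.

Conditional on each component, P(X ≤ 0): 1: 0.00408677; 2: 0; 3: 7.34462e-07.
By total probability, P(X ≤ 0) = 0.49·0.00408677 + 0.17·0 + 0.34·7.34462e-07 = 0.00200277.

0.0020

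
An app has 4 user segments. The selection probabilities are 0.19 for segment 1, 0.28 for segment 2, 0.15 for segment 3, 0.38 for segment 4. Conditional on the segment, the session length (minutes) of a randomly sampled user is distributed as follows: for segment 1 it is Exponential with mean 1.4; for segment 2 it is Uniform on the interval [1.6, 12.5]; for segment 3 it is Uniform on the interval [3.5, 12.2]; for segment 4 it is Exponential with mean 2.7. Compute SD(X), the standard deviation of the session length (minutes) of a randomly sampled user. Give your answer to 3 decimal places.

3.663

Per component, 1: μ=1.4, E[X²]=3.92; 2: μ=7.05, E[X²]=59.6033; 3: μ=7.85, E[X²]=67.93; 4: μ=2.7, E[X²]=14.58.
E[X] = 0.19·1.4 + 0.28·7.05 + 0.15·7.85 + 0.38·2.7 = 4.4435.
E[X²] = 0.19·3.92 + 0.28·59.6033 + 0.15·67.93 + 0.38·14.58 = 33.1636.
Var(X) = E[X²] − (E[X])² = 33.1636 − 19.7447 = 13.4189.
SD(X) = √13.4189 = 3.66319.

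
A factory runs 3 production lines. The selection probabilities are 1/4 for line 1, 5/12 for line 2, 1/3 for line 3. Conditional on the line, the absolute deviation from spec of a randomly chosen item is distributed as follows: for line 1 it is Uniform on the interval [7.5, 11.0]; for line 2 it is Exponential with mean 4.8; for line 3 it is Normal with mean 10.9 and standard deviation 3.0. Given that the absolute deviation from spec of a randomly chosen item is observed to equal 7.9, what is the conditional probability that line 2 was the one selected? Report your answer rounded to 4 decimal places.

0.1455

Likelihoods f(7.9 | ·): 1: 0.285714; 2: 0.0401775; 3: 0.0806569.
Posterior ∝ prior × likelihood. Numerator for 2: 0.416667·0.0401775 = 0.0167406.
Normalizing constant: 0.25·0.285714 + 0.416667·0.0401775 + 0.333333·0.0806569 = 0.115055.
P(2 | observation) = 0.0167406 / 0.115055 = 0.145501.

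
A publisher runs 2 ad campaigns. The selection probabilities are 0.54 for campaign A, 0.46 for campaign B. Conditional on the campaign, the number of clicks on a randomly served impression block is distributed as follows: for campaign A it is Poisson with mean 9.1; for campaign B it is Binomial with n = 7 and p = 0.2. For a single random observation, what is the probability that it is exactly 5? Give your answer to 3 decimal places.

Conditional on each campaign, P(X = 5): A: 0.0580692; B: 0.0043008.
By total probability, P(X = 5) = 0.54·0.0580692 + 0.46·0.0043008 = 0.0333357.

0.033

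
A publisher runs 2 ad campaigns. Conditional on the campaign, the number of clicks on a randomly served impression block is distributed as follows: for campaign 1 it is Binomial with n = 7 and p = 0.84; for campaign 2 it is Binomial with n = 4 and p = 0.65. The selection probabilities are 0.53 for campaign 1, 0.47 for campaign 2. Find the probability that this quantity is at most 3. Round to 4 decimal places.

Conditional on each campaign, P(X ≤ 3): 1: 0.0152503; 2: 0.821494.
By total probability, P(X ≤ 3) = 0.53·0.0152503 + 0.47·0.821494 = 0.394185.

0.3942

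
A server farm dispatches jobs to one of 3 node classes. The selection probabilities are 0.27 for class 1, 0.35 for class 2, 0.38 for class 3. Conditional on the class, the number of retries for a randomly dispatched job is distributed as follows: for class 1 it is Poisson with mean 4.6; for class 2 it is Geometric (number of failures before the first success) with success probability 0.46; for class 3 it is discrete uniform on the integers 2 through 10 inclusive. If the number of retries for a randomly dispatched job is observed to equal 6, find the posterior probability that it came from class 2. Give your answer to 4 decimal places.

0.0487

Likelihoods P(X=6 | ·): 1: 0.13227; 2: 0.0114057; 3: 0.111111.
Posterior ∝ prior × likelihood. Numerator for 2: 0.35·0.0114057 = 0.00399198.
Normalizing constant: 0.27·0.13227 + 0.35·0.0114057 + 0.38·0.111111 = 0.081927.
P(2 | observation) = 0.00399198 / 0.081927 = 0.0487261.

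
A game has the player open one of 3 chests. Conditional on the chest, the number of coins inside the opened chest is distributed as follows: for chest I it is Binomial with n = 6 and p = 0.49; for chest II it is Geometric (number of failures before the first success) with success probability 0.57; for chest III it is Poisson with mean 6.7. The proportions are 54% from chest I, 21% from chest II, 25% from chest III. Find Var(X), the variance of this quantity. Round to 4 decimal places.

7.0688

Per component, I: μ=2.94, E[X²]=10.143; II: μ=0.754386, E[X²]=1.89258; III: μ=6.7, E[X²]=51.59.
E[X] = 0.54·2.94 + 0.21·0.754386 + 0.25·6.7 = 3.42102.
E[X²] = 0.54·10.143 + 0.21·1.89258 + 0.25·51.59 = 18.7722.
Var(X) = E[X²] − (E[X])² = 18.7722 − 11.7034 = 7.06878.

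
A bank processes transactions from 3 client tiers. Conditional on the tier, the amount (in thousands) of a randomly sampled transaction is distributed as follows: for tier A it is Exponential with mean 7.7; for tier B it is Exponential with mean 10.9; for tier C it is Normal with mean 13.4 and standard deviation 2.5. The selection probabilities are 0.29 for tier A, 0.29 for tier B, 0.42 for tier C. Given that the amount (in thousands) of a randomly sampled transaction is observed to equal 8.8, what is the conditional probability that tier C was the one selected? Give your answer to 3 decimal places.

Likelihoods f(8.8 | ·): A: 0.0414164; B: 0.0409214; C: 0.0293627.
Posterior ∝ prior × likelihood. Numerator for C: 0.42·0.0293627 = 0.0123323.
Normalizing constant: 0.29·0.0414164 + 0.29·0.0409214 + 0.42·0.0293627 = 0.0362103.
P(C | observation) = 0.0123323 / 0.0362103 = 0.340575.

0.341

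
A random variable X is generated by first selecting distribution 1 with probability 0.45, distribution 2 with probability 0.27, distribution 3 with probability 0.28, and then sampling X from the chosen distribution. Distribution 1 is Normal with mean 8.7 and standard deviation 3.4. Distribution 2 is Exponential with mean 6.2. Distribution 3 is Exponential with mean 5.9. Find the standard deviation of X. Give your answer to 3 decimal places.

Per component, 1: μ=8.7, E[X²]=87.25; 2: μ=6.2, E[X²]=76.88; 3: μ=5.9, E[X²]=69.62.
E[X] = 0.45·8.7 + 0.27·6.2 + 0.28·5.9 = 7.241.
E[X²] = 0.45·87.25 + 0.27·76.88 + 0.28·69.62 = 79.5137.
Var(X) = E[X²] − (E[X])² = 79.5137 − 52.4321 = 27.0816.
SD(X) = √27.0816 = 5.204.

5.204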